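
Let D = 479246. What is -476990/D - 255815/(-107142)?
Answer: 5106618065/3667669638 ≈ 1.3923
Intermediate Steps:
-476990/D - 255815/(-107142) = -476990/479246 - 255815/(-107142) = -476990*1/479246 - 255815*(-1/107142) = -238495/239623 + 36545/15306 = 5106618065/3667669638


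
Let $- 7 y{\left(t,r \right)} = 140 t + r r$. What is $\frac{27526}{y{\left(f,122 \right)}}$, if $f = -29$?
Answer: $- \frac{96341}{5412} \approx -17.801$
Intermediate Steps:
$y{\left(t,r \right)} = - 20 t - \frac{r^{2}}{7}$ ($y{\left(t,r \right)} = - \frac{140 t + r r}{7} = - \frac{140 t + r^{2}}{7} = - \frac{r^{2} + 140 t}{7} = - 20 t - \frac{r^{2}}{7}$)
$\frac{27526}{y{\left(f,122 \right)}} = \frac{27526}{\left(-20\right) \left(-29\right) - \frac{122^{2}}{7}} = \frac{27526}{580 - \frac{14884}{7}} = \frac{27526}{- \frac{10824}{7}} = 27526 \left(- \frac{7}{10824}\right) = - \frac{96341}{5412}$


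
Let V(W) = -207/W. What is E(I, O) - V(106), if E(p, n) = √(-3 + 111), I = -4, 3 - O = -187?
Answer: 207/106 + 6*√3 ≈ 12.345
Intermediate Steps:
O = 190 (O = 3 - 1*(-187) = 3 + 187 = 190)
E(p, n) = 6*√3 (E(p, n) = √108 = 6*√3)
E(I, O) - V(106) = 6*√3 - (-207)/106 = 6*√3 - 1*(-207/106) = 6*√3 + 207/106 = 207/106 + 6*√3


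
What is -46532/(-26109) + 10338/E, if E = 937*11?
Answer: 749520166/269105463 ≈ 2.7852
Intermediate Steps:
E = 10307
-46532/(-26109) + 10338/E = -46532/(-26109) + 10338/10307 = -46532*(-1/26109) + 10338*(1/10307) = 46532/26109 + 10338/10307 = 749520166/269105463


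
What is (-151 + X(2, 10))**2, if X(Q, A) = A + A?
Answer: 17161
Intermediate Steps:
X(Q, A) = 2*A
(-151 + X(2, 10))**2 = (-151 + 2*10)**2 = (-151 + 20)**2 = (-131)**2 = 17161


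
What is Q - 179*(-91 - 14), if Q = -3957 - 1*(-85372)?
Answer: 100210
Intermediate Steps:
Q = 81415 (Q = -3957 + 85372 = 81415)
Q - 179*(-91 - 14) = 81415 - 179*(-91 - 14) = 81415 - 179*(-105) = 81415 - 1*(-18795) = 81415 + 18795 = 100210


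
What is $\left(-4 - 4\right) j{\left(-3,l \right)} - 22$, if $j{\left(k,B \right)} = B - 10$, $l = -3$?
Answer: $82$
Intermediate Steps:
$j{\left(k,B \right)} = -10 + B$ ($j{\left(k,B \right)} = B - 10 = -10 + B$)
$\left(-4 - 4\right) j{\left(-3,l \right)} - 22 = \left(-4 - 4\right) \left(-10 - 3\right) - 22 = \left(-8\right) \left(-13\right) - 22 = 104 - 22 = 82$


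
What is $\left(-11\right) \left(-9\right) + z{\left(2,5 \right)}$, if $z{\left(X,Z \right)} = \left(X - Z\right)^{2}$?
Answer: $108$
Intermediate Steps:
$\left(-11\right) \left(-9\right) + z{\left(2,5 \right)} = \left(-11\right) \left(-9\right) + \left(2 - 5\right)^{2} = 99 + \left(2 - 5\right)^{2} = 99 + \left(-3\right)^{2} = 99 + 9 = 108$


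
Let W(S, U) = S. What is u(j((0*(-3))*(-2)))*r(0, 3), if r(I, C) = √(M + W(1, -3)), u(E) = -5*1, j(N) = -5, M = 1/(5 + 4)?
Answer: -5*√10/3 ≈ -5.2705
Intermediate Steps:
M = ⅑ (M = 1/9 = ⅑ ≈ 0.11111)
u(E) = -5
r(I, C) = √10/3 (r(I, C) = √(⅑ + 1) = √(10/9) = √10/3)
u(j((0*(-3))*(-2)))*r(0, 3) = -5*√10/3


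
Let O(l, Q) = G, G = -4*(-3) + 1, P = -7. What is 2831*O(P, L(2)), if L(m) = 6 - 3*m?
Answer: 36803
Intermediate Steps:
G = 13 (G = 12 + 1 = 13)
O(l, Q) = 13
2831*O(P, L(2)) = 2831*13 = 36803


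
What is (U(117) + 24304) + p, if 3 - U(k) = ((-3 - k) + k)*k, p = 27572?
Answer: 52230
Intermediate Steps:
U(k) = 3 + 3*k (U(k) = 3 - ((-3 - k) + k)*k = 3 - (-3)*k = 3 + 3*k)
(U(117) + 24304) + p = ((3 + 3*117) + 24304) + 27572 = ((3 + 351) + 24304) + 27572 = (354 + 24304) + 27572 = 24658 + 27572 = 52230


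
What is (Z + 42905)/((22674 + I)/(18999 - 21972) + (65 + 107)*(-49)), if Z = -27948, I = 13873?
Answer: -44467161/25092991 ≈ -1.7721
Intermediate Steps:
(Z + 42905)/((22674 + I)/(18999 - 21972) + (65 + 107)*(-49)) = (-27948 + 42905)/((22674 + 13873)/(18999 - 21972) + (65 + 107)*(-49)) = 14957/(36547/(-2973) + 172*(-49)) = 14957/(36547*(-1/2973) - 8428) = 14957/(-36547/2973 - 8428) = 14957/(-25092991/2973) = 14957*(-2973/25092991) = -44467161/25092991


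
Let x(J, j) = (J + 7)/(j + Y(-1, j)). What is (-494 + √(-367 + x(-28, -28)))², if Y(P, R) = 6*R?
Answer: (6916 - I*√71911)²/196 ≈ 2.4367e+5 - 18925.0*I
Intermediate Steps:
x(J, j) = (7 + J)/(7*j) (x(J, j) = (J + 7)/(j + 6*j) = (7 + J)/((7*j)) = (7 + J)*(1/(7*j)) = (7 + J)/(7*j))
(-494 + √(-367 + x(-28, -28)))² = (-494 + √(-367 + (⅐)*(7 - 28)/(-28)))² = (-494 + √(-367 + (⅐)*(-1/28)*(-21)))² = (-494 + √(-367 + 3/28))² = (-494 + √(-10273/28))² = (-494 + I*√71911/14)²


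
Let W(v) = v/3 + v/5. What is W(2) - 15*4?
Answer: -884/15 ≈ -58.933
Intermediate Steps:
W(v) = 8*v/15 (W(v) = v*(⅓) + v*(⅕) = v/3 + v/5 = 8*v/15)
W(2) - 15*4 = (8/15)*2 - 15*4 = 16/15 - 60 = -884/15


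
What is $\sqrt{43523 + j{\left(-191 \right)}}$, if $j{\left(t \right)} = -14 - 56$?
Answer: $\sqrt{43453} \approx 208.45$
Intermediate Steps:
$j{\left(t \right)} = -70$ ($j{\left(t \right)} = -14 - 56 = -70$)
$\sqrt{43523 + j{\left(-191 \right)}} = \sqrt{43523 - 70} = \sqrt{43453}$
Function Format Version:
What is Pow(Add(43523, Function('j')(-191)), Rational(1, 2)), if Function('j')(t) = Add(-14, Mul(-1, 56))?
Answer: Pow(43453, Rational(1, 2)) ≈ 208.45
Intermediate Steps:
Function('j')(t) = -70 (Function('j')(t) = Add(-14, -56) = -70)
Pow(Add(43523, Function('j')(-191)), Rational(1, 2)) = Pow(Add(43523, -70), Rational(1, 2)) = Pow(43453, Rational(1, 2))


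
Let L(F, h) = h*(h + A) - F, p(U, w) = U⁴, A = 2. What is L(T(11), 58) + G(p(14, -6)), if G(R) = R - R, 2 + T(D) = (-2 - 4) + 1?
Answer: 3487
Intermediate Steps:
T(D) = -7 (T(D) = -2 + ((-2 - 4) + 1) = -2 + (-6 + 1) = -2 - 5 = -7)
L(F, h) = -F + h*(2 + h) (L(F, h) = h*(h + 2) - F = h*(2 + h) - F = -F + h*(2 + h))
G(R) = 0
L(T(11), 58) + G(p(14, -6)) = (58² - 1*(-7) + 2*58) + 0 = (3364 + 7 + 116) + 0 = 3487 + 0 = 3487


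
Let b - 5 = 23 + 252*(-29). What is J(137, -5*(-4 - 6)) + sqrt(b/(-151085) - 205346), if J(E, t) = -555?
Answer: -555 + I*sqrt(187494630461842)/30217 ≈ -555.0 + 453.15*I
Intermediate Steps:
b = -7280 (b = 5 + (23 + 252*(-29)) = 5 + (23 - 7308) = 5 - 7285 = -7280)
J(137, -5*(-4 - 6)) + sqrt(b/(-151085) - 205346) = -555 + sqrt(-7280/(-151085) - 205346) = -555 + sqrt(-7280*(-1/151085) - 205346) = -555 + sqrt(1456/30217 - 205346) = -555 + sqrt(-6204938626/30217) = -555 + I*sqrt(187494630461842)/30217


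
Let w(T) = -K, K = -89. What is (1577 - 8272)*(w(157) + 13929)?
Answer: -93850510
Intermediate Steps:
w(T) = 89 (w(T) = -1*(-89) = 89)
(1577 - 8272)*(w(157) + 13929) = (1577 - 8272)*(89 + 13929) = -6695*14018 = -93850510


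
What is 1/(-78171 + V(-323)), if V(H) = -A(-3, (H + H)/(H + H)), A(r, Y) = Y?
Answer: -1/78172 ≈ -1.2792e-5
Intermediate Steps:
V(H) = -1 (V(H) = -(H + H)/(H + H) = -2*H/(2*H) = -2*H*1/(2*H) = -1*1 = -1)
1/(-78171 + V(-323)) = 1/(-78171 - 1) = 1/(-78172) = -1/78172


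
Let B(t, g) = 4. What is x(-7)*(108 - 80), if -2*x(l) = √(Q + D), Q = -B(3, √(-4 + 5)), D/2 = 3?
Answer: -14*√2 ≈ -19.799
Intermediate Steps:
D = 6 (D = 2*3 = 6)
Q = -4 (Q = -1*4 = -4)
x(l) = -√2/2 (x(l) = -√(-4 + 6)/2 = -√2/2)
x(-7)*(108 - 80) = (-√2/2)*(108 - 80) = -√2/2*28 = -14*√2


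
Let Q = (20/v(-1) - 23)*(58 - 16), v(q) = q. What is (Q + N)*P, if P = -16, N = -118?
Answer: 30784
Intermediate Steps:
Q = -1806 (Q = (20/(-1) - 23)*(58 - 16) = (20*(-1) - 23)*42 = (-20 - 23)*42 = -43*42 = -1806)
(Q + N)*P = (-1806 - 118)*(-16) = -1924*(-16) = 30784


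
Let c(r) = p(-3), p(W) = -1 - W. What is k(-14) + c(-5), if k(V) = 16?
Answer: 18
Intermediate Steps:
c(r) = 2 (c(r) = -1 - 1*(-3) = -1 + 3 = 2)
k(-14) + c(-5) = 16 + 2 = 18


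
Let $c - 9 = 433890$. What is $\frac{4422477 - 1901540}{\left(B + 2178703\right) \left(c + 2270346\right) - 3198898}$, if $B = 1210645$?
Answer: $\frac{2520937}{9165624183362} \approx 2.7504 \cdot 10^{-7}$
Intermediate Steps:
$c = 433899$ ($c = 9 + 433890 = 433899$)
$\frac{4422477 - 1901540}{\left(B + 2178703\right) \left(c + 2270346\right) - 3198898} = \frac{4422477 - 1901540}{\left(1210645 + 2178703\right) \left(433899 + 2270346\right) - 3198898} = \frac{2520937}{3389348 \cdot 2704245 - 3198898} = \frac{2520937}{9165627382260 - 3198898} = \frac{2520937}{9165624183362}$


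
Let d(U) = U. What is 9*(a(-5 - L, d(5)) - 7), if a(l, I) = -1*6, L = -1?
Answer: -117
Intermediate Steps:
a(l, I) = -6
9*(a(-5 - L, d(5)) - 7) = 9*(-6 - 7) = 9*(-13) = -117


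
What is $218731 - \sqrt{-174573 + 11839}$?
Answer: $218731 - i \sqrt{162734} \approx 2.1873 \cdot 10^{5} - 403.4 i$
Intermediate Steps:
$218731 - \sqrt{-174573 + 11839} = 218731 - \sqrt{-162734} = 218731 - i \sqrt{162734}$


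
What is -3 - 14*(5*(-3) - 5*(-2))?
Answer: 67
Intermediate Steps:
-3 - 14*(5*(-3) - 5*(-2)) = -3 - 14*(-15 + 10) = -3 - 14*(-5) = -3 + 70 = 67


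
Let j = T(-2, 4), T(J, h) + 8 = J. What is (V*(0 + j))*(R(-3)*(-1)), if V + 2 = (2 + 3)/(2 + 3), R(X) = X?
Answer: 30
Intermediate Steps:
V = -1 (V = -2 + (2 + 3)/(2 + 3) = -2 + 5/5 = -2 + 5*(⅕) = -2 + 1 = -1)
T(J, h) = -8 + J
j = -10 (j = -8 - 2 = -10)
(V*(0 + j))*(R(-3)*(-1)) = (-(0 - 10))*(-3*(-1)) = -1*(-10)*3 = 10*3 = 30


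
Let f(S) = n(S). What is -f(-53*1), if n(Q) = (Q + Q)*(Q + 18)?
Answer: -3710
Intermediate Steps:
n(Q) = 2*Q*(18 + Q) (n(Q) = (2*Q)*(18 + Q) = 2*Q*(18 + Q))
f(S) = 2*S*(18 + S)
-f(-53*1) = -2*(-53*1)*(18 - 53*1) = -2*(-53)*(18 - 53) = -2*(-53)*(-35) = -1*3710 = -3710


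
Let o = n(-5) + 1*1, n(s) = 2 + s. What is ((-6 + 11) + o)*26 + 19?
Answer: 97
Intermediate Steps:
o = -2 (o = (2 - 5) + 1*1 = -3 + 1 = -2)
((-6 + 11) + o)*26 + 19 = ((-6 + 11) - 2)*26 + 19 = (5 - 2)*26 + 19 = 3*26 + 19 = 78 + 19 = 97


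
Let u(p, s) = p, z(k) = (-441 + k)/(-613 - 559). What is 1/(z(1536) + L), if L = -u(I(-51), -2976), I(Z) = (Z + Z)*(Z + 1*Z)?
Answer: -1172/12194583 ≈ -9.6108e-5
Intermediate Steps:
I(Z) = 4*Z**2 (I(Z) = (2*Z)*(Z + Z) = (2*Z)*(2*Z) = 4*Z**2)
z(k) = 441/1172 - k/1172 (z(k) = (-441 + k)/(-1172) = (-441 + k)*(-1/1172) = 441/1172 - k/1172)
L = -10404 (L = -4*(-51)**2 = -4*2601 = -1*10404 = -10404)
1/(z(1536) + L) = 1/((441/1172 - 1/1172*1536) - 10404) = 1/((441/1172 - 384/293) - 10404) = 1/(-1095/1172 - 10404) = 1/(-12194583/1172) = -1172/12194583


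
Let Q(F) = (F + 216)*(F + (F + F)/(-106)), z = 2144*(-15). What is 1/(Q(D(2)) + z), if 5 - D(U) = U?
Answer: -53/1670316 ≈ -3.1731e-5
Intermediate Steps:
D(U) = 5 - U
z = -32160
Q(F) = 52*F*(216 + F)/53 (Q(F) = (216 + F)*(F + (2*F)*(-1/106)) = (216 + F)*(F - F/53) = (216 + F)*(52*F/53) = 52*F*(216 + F)/53)
1/(Q(D(2)) + z) = 1/(52*(5 - 1*2)*(216 + (5 - 1*2))/53 - 32160) = 1/(52*(5 - 2)*(216 + (5 - 2))/53 - 32160) = 1/((52/53)*3*(216 + 3) - 32160) = 1/((52/53)*3*219 - 32160) = 1/(34164/53 - 32160) = 1/(-1670316/53) = -53/1670316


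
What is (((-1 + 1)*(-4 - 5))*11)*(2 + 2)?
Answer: 0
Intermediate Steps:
(((-1 + 1)*(-4 - 5))*11)*(2 + 2) = ((0*(-9))*11)*4 = (0*11)*4 = 0*4 = 0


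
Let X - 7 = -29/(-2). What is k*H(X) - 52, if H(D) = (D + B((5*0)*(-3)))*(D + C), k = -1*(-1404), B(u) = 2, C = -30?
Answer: -280501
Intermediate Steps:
k = 1404
X = 43/2 (X = 7 - 29/(-2) = 7 - 29*(-½) = 7 + 29/2 = 43/2 ≈ 21.500)
H(D) = (-30 + D)*(2 + D) (H(D) = (D + 2)*(D - 30) = (2 + D)*(-30 + D) = (-30 + D)*(2 + D))
k*H(X) - 52 = 1404*(-60 + (43/2)² - 28*43/2) - 52 = 1404*(-60 + 1849/4 - 602) - 52 = 1404*(-799/4) - 52 = -280449 - 52 = -280501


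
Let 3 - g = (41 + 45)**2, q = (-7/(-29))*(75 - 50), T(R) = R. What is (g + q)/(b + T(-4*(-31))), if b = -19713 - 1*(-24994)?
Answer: -9314/6815 ≈ -1.3667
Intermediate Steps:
q = 175/29 (q = -7*(-1/29)*25 = (7/29)*25 = 175/29 ≈ 6.0345)
g = -7393 (g = 3 - (41 + 45)**2 = 3 - 1*86**2 = 3 - 1*7396 = 3 - 7396 = -7393)
b = 5281 (b = -19713 + 24994 = 5281)
(g + q)/(b + T(-4*(-31))) = (-7393 + 175/29)/(5281 - 4*(-31)) = -214222/(29*(5281 + 124)) = -214222/29/5405 = -214222/29*1/5405 = -9314/6815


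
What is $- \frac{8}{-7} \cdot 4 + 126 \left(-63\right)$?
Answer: $- \frac{55534}{7} \approx -7933.4$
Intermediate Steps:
$- \frac{8}{-7} \cdot 4 + 126 \left(-63\right) = \left(-8\right) \left(- \frac{1}{7}\right) 4 - 7938 = \frac{8}{7} \cdot 4 - 7938 = \frac{32}{7} - 7938 = - \frac{55534}{7}$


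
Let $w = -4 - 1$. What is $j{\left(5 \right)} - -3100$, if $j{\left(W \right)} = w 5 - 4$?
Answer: $3071$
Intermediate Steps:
$w = -5$
$j{\left(W \right)} = -29$ ($j{\left(W \right)} = \left(-5\right) 5 - 4 = -25 - 4 = -29$)
$j{\left(5 \right)} - -3100 = -29 - -3100 = -29 + 3100 = 3071$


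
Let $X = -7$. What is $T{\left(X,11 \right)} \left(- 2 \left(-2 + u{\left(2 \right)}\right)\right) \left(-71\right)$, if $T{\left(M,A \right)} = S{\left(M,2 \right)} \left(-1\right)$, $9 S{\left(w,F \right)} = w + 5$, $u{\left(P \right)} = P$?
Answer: $0$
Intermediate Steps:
$S{\left(w,F \right)} = \frac{5}{9} + \frac{w}{9}$ ($S{\left(w,F \right)} = \frac{w + 5}{9} = \frac{5 + w}{9} = \frac{5}{9} + \frac{w}{9}$)
$T{\left(M,A \right)} = - \frac{5}{9} - \frac{M}{9}$ ($T{\left(M,A \right)} = \left(\frac{5}{9} + \frac{M}{9}\right) \left(-1\right) = - \frac{5}{9} - \frac{M}{9}$)
$T{\left(X,11 \right)} \left(- 2 \left(-2 + u{\left(2 \right)}\right)\right) \left(-71\right) = \left(- \frac{5}{9} - - \frac{7}{9}\right) \left(- 2 \left(-2 + 2\right)\right) \left(-71\right) = \left(- \frac{5}{9} + \frac{7}{9}\right) \left(\left(-2\right) 0\right) \left(-71\right) = \frac{2}{9} \cdot 0 \left(-71\right) = 0 \left(-71\right) = 0$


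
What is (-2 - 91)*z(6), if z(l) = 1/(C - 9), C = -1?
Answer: 93/10 ≈ 9.3000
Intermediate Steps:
z(l) = -⅒ (z(l) = 1/(-1 - 9) = 1/(-10) = -⅒)
(-2 - 91)*z(6) = (-2 - 91)*(-⅒) = -93*(-⅒) = 93/10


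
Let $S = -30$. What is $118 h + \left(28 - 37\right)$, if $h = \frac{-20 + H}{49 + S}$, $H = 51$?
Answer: $\frac{3487}{19} \approx 183.53$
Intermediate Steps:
$h = \frac{31}{19}$ ($h = \frac{-20 + 51}{49 - 30} = \frac{31}{19} \approx 1.6316$)
$118 h + \left(28 - 37\right) = 118 \cdot \frac{31}{19} + \left(28 - 37\right) = \frac{3658}{19} - 9 = \frac{3487}{19}$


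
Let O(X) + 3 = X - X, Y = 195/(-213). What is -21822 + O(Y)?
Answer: -21825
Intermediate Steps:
Y = -65/71 (Y = 195*(-1/213) = -65/71 ≈ -0.91549)
O(X) = -3 (O(X) = -3 + (X - X) = -3 + 0 = -3)
-21822 + O(Y) = -21822 - 3 = -21825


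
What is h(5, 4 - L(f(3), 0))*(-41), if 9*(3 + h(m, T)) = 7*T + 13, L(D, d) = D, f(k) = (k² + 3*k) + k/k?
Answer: 4879/9 ≈ 542.11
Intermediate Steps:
f(k) = 1 + k² + 3*k (f(k) = (k² + 3*k) + 1 = 1 + k² + 3*k)
h(m, T) = -14/9 + 7*T/9 (h(m, T) = -3 + (7*T + 13)/9 = -3 + (13 + 7*T)/9 = -3 + (13/9 + 7*T/9) = -14/9 + 7*T/9)
h(5, 4 - L(f(3), 0))*(-41) = (-14/9 + 7*(4 - (1 + 3² + 3*3))/9)*(-41) = (-14/9 + 7*(4 - (1 + 9 + 9))/9)*(-41) = (-14/9 + 7*(4 - 1*19)/9)*(-41) = (-14/9 + 7*(4 - 19)/9)*(-41) = (-14/9 + (7/9)*(-15))*(-41) = (-14/9 - 35/3)*(-41) = -119/9*(-41) = 4879/9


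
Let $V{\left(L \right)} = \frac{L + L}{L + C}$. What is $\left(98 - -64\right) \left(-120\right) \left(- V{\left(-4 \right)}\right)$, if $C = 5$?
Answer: $-155520$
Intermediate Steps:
$V{\left(L \right)} = \frac{2 L}{5 + L}$ ($V{\left(L \right)} = \frac{L + L}{L + 5} = \frac{2 L}{5 + L}$)
$\left(98 - -64\right) \left(-120\right) \left(- V{\left(-4 \right)}\right) = \left(98 - -64\right) \left(-120\right) \left(- \frac{2 \left(-4\right)}{5 - 4}\right) = \left(98 + 64\right) \left(-120\right) \left(- \frac{2 \left(-4\right)}{1}\right) = 162 \left(-120\right) \left(- 2 \left(-4\right) 1\right) = - 19440 \left(\left(-1\right) \left(-8\right)\right) = \left(-19440\right) 8 = -155520$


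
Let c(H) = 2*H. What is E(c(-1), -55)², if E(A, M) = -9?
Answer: 81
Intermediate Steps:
E(c(-1), -55)² = (-9)² = 81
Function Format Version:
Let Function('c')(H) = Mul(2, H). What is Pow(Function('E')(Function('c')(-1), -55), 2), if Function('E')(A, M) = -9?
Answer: 81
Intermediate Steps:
Pow(Function('E')(Function('c')(-1), -55), 2) = Pow(-9, 2) = 81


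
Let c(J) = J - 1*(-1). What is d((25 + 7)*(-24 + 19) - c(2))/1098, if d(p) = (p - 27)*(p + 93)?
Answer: 6650/549 ≈ 12.113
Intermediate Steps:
c(J) = 1 + J (c(J) = J + 1 = 1 + J)
d(p) = (-27 + p)*(93 + p)
d((25 + 7)*(-24 + 19) - c(2))/1098 = (-2511 + ((25 + 7)*(-24 + 19) - (1 + 2))² + 66*((25 + 7)*(-24 + 19) - (1 + 2)))/1098 = (-2511 + (32*(-5) - 1*3)² + 66*(32*(-5) - 1*3))*(1/1098) = (-2511 + (-160 - 3)² + 66*(-160 - 3))*(1/1098) = (-2511 + (-163)² + 66*(-163))*(1/1098) = (-2511 + 26569 - 10758)*(1/1098) = 13300*(1/1098) = 6650/549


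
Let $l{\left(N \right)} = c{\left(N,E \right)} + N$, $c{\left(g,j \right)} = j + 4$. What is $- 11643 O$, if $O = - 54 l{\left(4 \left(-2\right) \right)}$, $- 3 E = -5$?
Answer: $-1467018$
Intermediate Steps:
$E = \frac{5}{3}$ ($E = \left(- \frac{1}{3}\right) \left(-5\right) = \frac{5}{3} \approx 1.6667$)
$c{\left(g,j \right)} = 4 + j$
$l{\left(N \right)} = \frac{17}{3} + N$ ($l{\left(N \right)} = \left(4 + \frac{5}{3}\right) + N = \frac{17}{3} + N$)
$O = 126$ ($O = - 54 \left(\frac{17}{3} + 4 \left(-2\right)\right) = - 54 \left(\frac{17}{3} - 8\right) = \left(-54\right) \left(- \frac{7}{3}\right) = 126$)
$- 11643 O = \left(-11643\right) 126 = -1467018$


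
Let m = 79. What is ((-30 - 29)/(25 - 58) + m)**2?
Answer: 7107556/1089 ≈ 6526.7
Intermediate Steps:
((-30 - 29)/(25 - 58) + m)**2 = ((-30 - 29)/(25 - 58) + 79)**2 = (-59/(-33) + 79)**2 = (-59*(-1/33) + 79)**2 = (59/33 + 79)**2 = (2666/33)**2 = 7107556/1089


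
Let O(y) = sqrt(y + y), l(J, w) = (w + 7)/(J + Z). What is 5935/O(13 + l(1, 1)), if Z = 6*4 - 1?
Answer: 1187*sqrt(15)/4 ≈ 1149.3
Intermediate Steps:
Z = 23 (Z = 24 - 1 = 23)
l(J, w) = (7 + w)/(23 + J) (l(J, w) = (w + 7)/(J + 23) = (7 + w)/(23 + J))
O(y) = sqrt(2)*sqrt(y) (O(y) = sqrt(2*y) = sqrt(2)*sqrt(y))
5935/O(13 + l(1, 1)) = 5935/((sqrt(2)*sqrt(13 + (7 + 1)/(23 + 1)))) = 5935/((sqrt(2)*sqrt(13 + 8/24))) = 5935/((sqrt(2)*sqrt(13 + (1/24)*8))) = 5935/((sqrt(2)*sqrt(13 + 1/3))) = 5935/((sqrt(2)*sqrt(40/3))) = 5935/((sqrt(2)*(2*sqrt(30)/3))) = 5935/((4*sqrt(15)/3)) = 5935*(sqrt(15)/20) = 1187*sqrt(15)/4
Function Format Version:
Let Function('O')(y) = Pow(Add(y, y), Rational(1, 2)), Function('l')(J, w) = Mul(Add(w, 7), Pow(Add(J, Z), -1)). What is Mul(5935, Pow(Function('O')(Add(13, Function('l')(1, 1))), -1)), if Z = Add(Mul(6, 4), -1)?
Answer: Mul(Rational(1187, 4), Pow(15, Rational(1, 2))) ≈ 1149.3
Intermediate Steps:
Z = 23 (Z = Add(24, -1) = 23)
Function('l')(J, w) = Mul(Pow(Add(23, J), -1), Add(7, w)) (Function('l')(J, w) = Mul(Add(w, 7), Pow(Add(J, 23), -1)) = Mul(Add(7, w), Pow(Add(23, J), -1)) = Mul(Pow(Add(23, J), -1), Add(7, w)))
Function('O')(y) = Mul(Pow(2, Rational(1, 2)), Pow(y, Rational(1, 2))) (Function('O')(y) = Pow(Mul(2, y), Rational(1, 2)) = Mul(Pow(2, Rational(1, 2)), Pow(y, Rational(1, 2))))
Mul(5935, Pow(Function('O')(Add(13, Function('l')(1, 1))), -1)) = Mul(5935, Pow(Mul(Pow(2, Rational(1, 2)), Pow(Add(13, Mul(Pow(Add(23, 1), -1), Add(7, 1))), Rational(1, 2))), -1)) = Mul(5935, Pow(Mul(Pow(2, Rational(1, 2)), Pow(Add(13, Mul(Pow(24, -1), 8)), Rational(1, 2))), -1)) = Mul(5935, Pow(Mul(Pow(2, Rational(1, 2)), Pow(Add(13, Mul(Rational(1, 24), 8)), Rational(1, 2))), -1)) = Mul(5935, Pow(Mul(Pow(2, Rational(1, 2)), Pow(Add(13, Rational(1, 3)), Rational(1, 2))), -1)) = Mul(5935, Pow(Mul(Pow(2, Rational(1, 2)), Pow(Rational(40, 3), Rational(1, 2))), -1)) = Mul(5935, Pow(Mul(Pow(2, Rational(1, 2)), Mul(Rational(2, 3), Pow(30, Rational(1, 2)))), -1)) = Mul(5935, Pow(Mul(Rational(4, 3), Pow(15, Rational(1, 2))), -1)) = Mul(5935, Mul(Rational(1, 20), Pow(15, Rational(1, 2)))) = Mul(Rational(1187, 4), Pow(15, Rational(1, 2)))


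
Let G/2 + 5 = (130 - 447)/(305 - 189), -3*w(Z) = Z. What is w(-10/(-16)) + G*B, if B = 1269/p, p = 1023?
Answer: -4602617/237336 ≈ -19.393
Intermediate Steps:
w(Z) = -Z/3
G = -897/58 (G = -10 + 2*((130 - 447)/(305 - 189)) = -10 + 2*(-317/116) = -10 - 317/58 = -897/58 ≈ -15.466)
B = 423/341 (B = 1269/1023 = 1269*(1/1023) = 423/341 ≈ 1.2405)
w(-10/(-16)) + G*B = -(-10)/(3*(-16)) - 897/58*423/341 = -(-10)*(-1)/(3*16) - 379431/19778 = -⅓*5/8 - 379431/19778 = -5/24 - 379431/19778 = -4602617/237336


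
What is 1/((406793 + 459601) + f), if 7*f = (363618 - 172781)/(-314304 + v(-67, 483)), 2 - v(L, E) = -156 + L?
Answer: 2198553/1904812937045 ≈ 1.1542e-6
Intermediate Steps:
v(L, E) = 158 - L (v(L, E) = 2 - (-156 + L) = 2 + (156 - L) = 158 - L)
f = -190837/2198553 (f = ((363618 - 172781)/(-314304 + (158 - 1*(-67))))/7 = (190837/(-314304 + (158 + 67)))/7 = (190837/(-314304 + 225))/7 = (190837/(-314079))/7 = (190837*(-1/314079))/7 = (1/7)*(-190837/314079) = -190837/2198553 ≈ -0.086801)
1/((406793 + 459601) + f) = 1/((406793 + 459601) - 190837/2198553) = 1/(866394 - 190837/2198553) = 1/(1904812937045/2198553) = 2198553/1904812937045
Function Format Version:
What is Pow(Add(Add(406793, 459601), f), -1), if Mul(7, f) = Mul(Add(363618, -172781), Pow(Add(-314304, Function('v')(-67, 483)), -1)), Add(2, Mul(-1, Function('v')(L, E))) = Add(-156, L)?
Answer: Rational(2198553, 1904812937045) ≈ 1.1542e-6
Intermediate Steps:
Function('v')(L, E) = Add(158, Mul(-1, L)) (Function('v')(L, E) = Add(2, Mul(-1, Add(-156, L))) = Add(2, Add(156, Mul(-1, L))) = Add(158, Mul(-1, L)))
f = Rational(-190837, 2198553) (f = Mul(Rational(1, 7), Mul(Add(363618, -172781), Pow(Add(-314304, Add(158, Mul(-1, -67))), -1))) = Mul(Rational(1, 7), Mul(190837, Pow(Add(-314304, Add(158, 67)), -1))) = Mul(Rational(1, 7), Mul(190837, Pow(Add(-314304, 225), -1))) = Mul(Rational(1, 7), Mul(190837, Pow(-314079, -1))) = Mul(Rational(1, 7), Mul(190837, Rational(-1, 314079))) = Mul(Rational(1, 7), Rational(-190837, 314079)) = Rational(-190837, 2198553) ≈ -0.086801)
Pow(Add(Add(406793, 459601), f), -1) = Pow(Add(Add(406793, 459601), Rational(-190837, 2198553)), -1) = Pow(Add(866394, Rational(-190837, 2198553)), -1) = Pow(Rational(1904812937045, 2198553), -1) = Rational(2198553, 1904812937045)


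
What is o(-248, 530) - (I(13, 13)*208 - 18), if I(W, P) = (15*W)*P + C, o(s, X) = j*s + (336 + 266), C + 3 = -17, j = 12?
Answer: -525476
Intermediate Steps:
C = -20 (C = -3 - 17 = -20)
o(s, X) = 602 + 12*s (o(s, X) = 12*s + (336 + 266) = 12*s + 602 = 602 + 12*s)
I(W, P) = -20 + 15*P*W (I(W, P) = (15*W)*P - 20 = 15*P*W - 20 = -20 + 15*P*W)
o(-248, 530) - (I(13, 13)*208 - 18) = (602 + 12*(-248)) - ((-20 + 15*13*13)*208 - 18) = (602 - 2976) - ((-20 + 2535)*208 - 18) = -2374 - (2515*208 - 18) = -2374 - (523120 - 18) = -2374 - 1*523102 = -2374 - 523102 = -525476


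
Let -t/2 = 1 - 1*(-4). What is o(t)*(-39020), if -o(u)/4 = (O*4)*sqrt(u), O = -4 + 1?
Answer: -1872960*I*sqrt(10) ≈ -5.9228e+6*I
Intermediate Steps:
O = -3
t = -10 (t = -2*(1 - 1*(-4)) = -2*(1 + 4) = -2*5 = -10)
o(u) = 48*sqrt(u) (o(u) = -4*(-3*4)*sqrt(u) = -(-48)*sqrt(u) = 48*sqrt(u))
o(t)*(-39020) = (48*sqrt(-10))*(-39020) = (48*(I*sqrt(10)))*(-39020) = (48*I*sqrt(10))*(-39020) = -1872960*I*sqrt(10)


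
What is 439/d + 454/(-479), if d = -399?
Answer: -391427/191121 ≈ -2.0481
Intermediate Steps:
439/d + 454/(-479) = 439/(-399) + 454/(-479) = 439*(-1/399) + 454*(-1/479) = -439/399 - 454/479 = -391427/191121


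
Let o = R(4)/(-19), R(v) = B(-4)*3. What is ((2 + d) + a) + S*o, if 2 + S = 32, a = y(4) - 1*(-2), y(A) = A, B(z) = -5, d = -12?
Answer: 374/19 ≈ 19.684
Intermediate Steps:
R(v) = -15 (R(v) = -5*3 = -15)
a = 6 (a = 4 - 1*(-2) = 4 + 2 = 6)
S = 30 (S = -2 + 32 = 30)
o = 15/19 (o = -15/(-19) = -15*(-1/19) = 15/19 ≈ 0.78947)
((2 + d) + a) + S*o = ((2 - 12) + 6) + 30*(15/19) = (-10 + 6) + 450/19 = -4 + 450/19 = 374/19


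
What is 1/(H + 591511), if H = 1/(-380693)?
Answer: 380693/225184097122 ≈ 1.6906e-6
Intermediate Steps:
H = -1/380693 ≈ -2.6268e-6
1/(H + 591511) = 1/(-1/380693 + 591511) = 1/(225184097122/380693) = 380693/225184097122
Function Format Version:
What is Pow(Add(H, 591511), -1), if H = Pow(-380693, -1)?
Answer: Rational(380693, 225184097122) ≈ 1.6906e-6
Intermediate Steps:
H = Rational(-1, 380693) ≈ -2.6268e-6
Pow(Add(H, 591511), -1) = Pow(Add(Rational(-1, 380693), 591511), -1) = Pow(Rational(225184097122, 380693), -1) = Rational(380693, 225184097122)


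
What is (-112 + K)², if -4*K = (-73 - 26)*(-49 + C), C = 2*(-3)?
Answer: 34727449/16 ≈ 2.1705e+6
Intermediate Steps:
C = -6
K = -5445/4 (K = -(-73 - 26)*(-49 - 6)/4 = -(-99)*(-55)/4 = -¼*5445 = -5445/4 ≈ -1361.3)
(-112 + K)² = (-112 - 5445/4)² = (-5893/4)² = 34727449/16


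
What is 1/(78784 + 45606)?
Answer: 1/124390 ≈ 8.0392e-6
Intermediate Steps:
1/(78784 + 45606) = 1/124390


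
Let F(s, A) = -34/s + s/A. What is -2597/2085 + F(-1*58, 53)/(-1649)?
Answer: -6580501876/5284459605 ≈ -1.2453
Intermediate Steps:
-2597/2085 + F(-1*58, 53)/(-1649) = -2597/2085 + (-34/((-1*58)) - 1*58/53)/(-1649) = -2597*1/2085 + (-34/(-58) - 58*1/53)*(-1/1649) = -2597/2085 + (-34*(-1/58) - 58/53)*(-1/1649) = -2597/2085 + (17/29 - 58/53)*(-1/1649) = -2597/2085 - 781/1537*(-1/1649) = -2597/2085 + 781/2534513 = -6580501876/5284459605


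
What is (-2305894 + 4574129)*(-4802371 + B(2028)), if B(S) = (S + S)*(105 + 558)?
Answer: -4793331736105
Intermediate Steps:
B(S) = 1326*S (B(S) = (2*S)*663 = 1326*S)
(-2305894 + 4574129)*(-4802371 + B(2028)) = (-2305894 + 4574129)*(-4802371 + 1326*2028) = 2268235*(-4802371 + 2689128) = 2268235*(-2113243) = -4793331736105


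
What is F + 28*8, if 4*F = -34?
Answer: 431/2 ≈ 215.50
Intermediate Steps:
F = -17/2 (F = (¼)*(-34) = -17/2 ≈ -8.5000)
F + 28*8 = -17/2 + 28*8 = -17/2 + 224 = 431/2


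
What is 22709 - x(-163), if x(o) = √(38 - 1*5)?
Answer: 22709 - √33 ≈ 22703.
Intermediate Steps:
x(o) = √33 (x(o) = √(38 - 5) = √33)
22709 - x(-163) = 22709 - √33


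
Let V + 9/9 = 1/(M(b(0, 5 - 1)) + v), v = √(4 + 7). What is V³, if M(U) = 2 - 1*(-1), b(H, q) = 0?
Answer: -(2 + √11)³/(3 + √11)³ ≈ -0.59628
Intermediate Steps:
M(U) = 3 (M(U) = 2 + 1 = 3)
v = √11 ≈ 3.3166
V = -1 + 1/(3 + √11) ≈ -0.84169
V³ = (-5/2 + √11/2)³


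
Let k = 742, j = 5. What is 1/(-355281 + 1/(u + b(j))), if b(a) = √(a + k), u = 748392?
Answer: -198989543099148285/70697203861542612384934 + 3*√83/70697203861542612384934 ≈ -2.8147e-6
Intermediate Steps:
b(a) = √(742 + a) (b(a) = √(a + 742) = √(742 + a))
1/(-355281 + 1/(u + b(j))) = 1/(-355281 + 1/(748392 + √(742 + 5))) = 1/(-355281 + 1/(748392 + √747)) = 1/(-355281 + 1/(748392 + 3*√83))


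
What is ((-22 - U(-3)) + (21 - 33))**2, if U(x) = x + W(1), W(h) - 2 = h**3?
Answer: 1156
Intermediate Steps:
W(h) = 2 + h**3
U(x) = 3 + x (U(x) = x + (2 + 1**3) = x + (2 + 1) = x + 3 = 3 + x)
((-22 - U(-3)) + (21 - 33))**2 = ((-22 - (3 - 3)) + (21 - 33))**2 = ((-22 - 1*0) - 12)**2 = ((-22 + 0) - 12)**2 = (-22 - 12)**2 = (-34)**2 = 1156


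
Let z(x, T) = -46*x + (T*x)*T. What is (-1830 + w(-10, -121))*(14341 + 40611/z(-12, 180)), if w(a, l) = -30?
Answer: -863012713335/32354 ≈ -2.6674e+7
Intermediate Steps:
z(x, T) = -46*x + x*T²
(-1830 + w(-10, -121))*(14341 + 40611/z(-12, 180)) = (-1830 - 30)*(14341 + 40611/((-12*(-46 + 180²)))) = -1860*(14341 + 40611/((-12*(-46 + 32400)))) = -1860*(14341 + 40611/((-12*32354))) = -1860*(14341 + 40611/(-388248)) = -1860*(14341 + 40611*(-1/388248)) = -1860*(14341 - 13537/129416) = -1860*1855941319/129416 = -863012713335/32354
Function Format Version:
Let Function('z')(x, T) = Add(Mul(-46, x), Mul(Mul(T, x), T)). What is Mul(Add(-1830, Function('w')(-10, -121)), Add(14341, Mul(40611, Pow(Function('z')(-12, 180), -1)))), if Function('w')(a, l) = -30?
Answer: Rational(-863012713335, 32354) ≈ -2.6674e+7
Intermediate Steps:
Function('z')(x, T) = Add(Mul(-46, x), Mul(x, Pow(T, 2)))
Mul(Add(-1830, Function('w')(-10, -121)), Add(14341, Mul(40611, Pow(Function('z')(-12, 180), -1)))) = Mul(Add(-1830, -30), Add(14341, Mul(40611, Pow(Mul(-12, Add(-46, Pow(180, 2))), -1)))) = Mul(-1860, Add(14341, Mul(40611, Pow(Mul(-12, Add(-46, 32400)), -1)))) = Mul(-1860, Add(14341, Mul(40611, Pow(Mul(-12, 32354), -1)))) = Mul(-1860, Add(14341, Mul(40611, Pow(-388248, -1)))) = Mul(-1860, Add(14341, Mul(40611, Rational(-1, 388248)))) = Mul(-1860, Add(14341, Rational(-13537, 129416))) = Mul(-1860, Rational(1855941319, 129416)) = Rational(-863012713335, 32354)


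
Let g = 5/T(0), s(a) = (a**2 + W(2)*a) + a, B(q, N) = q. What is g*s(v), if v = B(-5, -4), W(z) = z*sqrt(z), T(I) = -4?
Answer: -25 + 25*sqrt(2)/2 ≈ -7.3223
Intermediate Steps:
W(z) = z**(3/2)
v = -5
s(a) = a + a**2 + 2*a*sqrt(2) (s(a) = (a**2 + 2**(3/2)*a) + a = (a**2 + (2*sqrt(2))*a) + a = (a**2 + 2*a*sqrt(2)) + a = a + a**2 + 2*a*sqrt(2))
g = -5/4 (g = 5/(-4) = 5*(-1/4) = -5/4 ≈ -1.2500)
g*s(v) = -(-25)*(1 - 5 + 2*sqrt(2))/4 = -(-25)*(-4 + 2*sqrt(2))/4 = -5*(20 - 10*sqrt(2))/4 = -25 + 25*sqrt(2)/2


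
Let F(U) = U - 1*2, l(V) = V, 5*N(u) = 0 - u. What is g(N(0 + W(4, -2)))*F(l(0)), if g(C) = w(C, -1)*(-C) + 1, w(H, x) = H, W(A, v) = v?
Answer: -42/25 ≈ -1.6800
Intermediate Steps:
N(u) = -u/5 (N(u) = (0 - u)/5 = (-u)/5 = -u/5)
F(U) = -2 + U (F(U) = U - 2 = -2 + U)
g(C) = 1 - C**2 (g(C) = C*(-C) + 1 = -C**2 + 1 = 1 - C**2)
g(N(0 + W(4, -2)))*F(l(0)) = (1 - (-(0 - 2)/5)**2)*(-2 + 0) = (1 - (-1/5*(-2))**2)*(-2) = (1 - (2/5)**2)*(-2) = (1 - 1*4/25)*(-2) = (1 - 4/25)*(-2) = (21/25)*(-2) = -42/25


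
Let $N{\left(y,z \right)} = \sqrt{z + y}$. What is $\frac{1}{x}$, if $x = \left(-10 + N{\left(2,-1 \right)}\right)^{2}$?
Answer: $\frac{1}{81} \approx 0.012346$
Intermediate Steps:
$N{\left(y,z \right)} = \sqrt{y + z}$
$x = 81$ ($x = \left(-10 + \sqrt{2 - 1}\right)^{2} = \left(-10 + \sqrt{1}\right)^{2} = \left(-10 + 1\right)^{2} = \left(-9\right)^{2} = 81$)
$\frac{1}{x} = \frac{1}{81}$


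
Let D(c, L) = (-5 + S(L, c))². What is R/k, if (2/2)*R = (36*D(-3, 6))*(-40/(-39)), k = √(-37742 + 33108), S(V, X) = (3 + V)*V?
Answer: -82320*I*√4634/4303 ≈ -1302.3*I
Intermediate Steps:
S(V, X) = V*(3 + V)
D(c, L) = (-5 + L*(3 + L))²
k = I*√4634 (k = √(-4634) = I*√4634 ≈ 68.073*I)
R = 1152480/13 (R = (36*(-5 + 6*(3 + 6))²)*(-40/(-39)) = (36*(-5 + 6*9)²)*(-40*(-1/39)) = (36*(-5 + 54)²)*(40/39) = (36*49²)*(40/39) = (36*2401)*(40/39) = 86436*(40/39) = 1152480/13 ≈ 88652.)
R/k = 1152480/(13*((I*√4634))) = 1152480*(-I*√4634/4634)/13 = -82320*I*√4634/4303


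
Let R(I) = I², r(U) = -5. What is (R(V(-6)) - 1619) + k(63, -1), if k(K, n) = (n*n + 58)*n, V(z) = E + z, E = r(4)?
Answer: -1557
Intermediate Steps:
E = -5
V(z) = -5 + z
k(K, n) = n*(58 + n²) (k(K, n) = (n² + 58)*n = (58 + n²)*n = n*(58 + n²))
(R(V(-6)) - 1619) + k(63, -1) = ((-5 - 6)² - 1619) - (58 + (-1)²) = ((-11)² - 1619) - (58 + 1) = (121 - 1619) - 1*59 = -1498 - 59 = -1557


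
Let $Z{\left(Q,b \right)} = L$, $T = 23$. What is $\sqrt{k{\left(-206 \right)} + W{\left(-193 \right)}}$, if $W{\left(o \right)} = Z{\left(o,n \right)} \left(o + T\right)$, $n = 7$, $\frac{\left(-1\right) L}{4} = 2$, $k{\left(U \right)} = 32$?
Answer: $4 \sqrt{87} \approx 37.31$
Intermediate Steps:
$L = -8$ ($L = \left(-4\right) 2 = -8$)
$Z{\left(Q,b \right)} = -8$
$W{\left(o \right)} = -184 - 8 o$ ($W{\left(o \right)} = - 8 \left(o + 23\right) = - 8 \left(23 + o\right) = -184 - 8 o$)
$\sqrt{k{\left(-206 \right)} + W{\left(-193 \right)}} = \sqrt{32 - -1360} = \sqrt{32 + \left(-184 + 1544\right)} = \sqrt{32 + 1360} = \sqrt{1392} = 4 \sqrt{87}$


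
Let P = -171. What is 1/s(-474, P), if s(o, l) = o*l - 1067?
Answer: 1/79987 ≈ 1.2502e-5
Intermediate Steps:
s(o, l) = -1067 + l*o (s(o, l) = l*o - 1067 = -1067 + l*o)
1/s(-474, P) = 1/(-1067 - 171*(-474)) = 1/(-1067 + 81054) = 1/79987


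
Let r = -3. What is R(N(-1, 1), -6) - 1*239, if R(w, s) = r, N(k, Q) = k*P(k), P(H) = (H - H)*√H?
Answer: -242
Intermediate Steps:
P(H) = 0 (P(H) = 0*√H = 0)
N(k, Q) = 0 (N(k, Q) = k*0 = 0)
R(w, s) = -3
R(N(-1, 1), -6) - 1*239 = -3 - 1*239 = -3 - 239 = -242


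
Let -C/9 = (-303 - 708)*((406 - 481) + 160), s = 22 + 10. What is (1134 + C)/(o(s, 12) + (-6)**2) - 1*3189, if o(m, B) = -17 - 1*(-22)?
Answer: 643800/41 ≈ 15702.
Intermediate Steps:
s = 32
o(m, B) = 5 (o(m, B) = -17 + 22 = 5)
C = 773415 (C = -9*(-303 - 708)*((406 - 481) + 160) = -(-9099)*(-75 + 160) = -(-9099)*85 = -9*(-85935) = 773415)
(1134 + C)/(o(s, 12) + (-6)**2) - 1*3189 = (1134 + 773415)/(5 + (-6)**2) - 1*3189 = 774549/(5 + 36) - 3189 = 774549/41 - 3189 = 643800/41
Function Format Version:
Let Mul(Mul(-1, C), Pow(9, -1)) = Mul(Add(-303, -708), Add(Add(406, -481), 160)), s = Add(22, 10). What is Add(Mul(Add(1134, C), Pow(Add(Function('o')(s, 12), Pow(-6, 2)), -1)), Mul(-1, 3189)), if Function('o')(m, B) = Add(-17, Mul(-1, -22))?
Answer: Rational(643800, 41) ≈ 15702.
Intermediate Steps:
s = 32
Function('o')(m, B) = 5 (Function('o')(m, B) = Add(-17, 22) = 5)
C = 773415 (C = Mul(-9, Mul(Add(-303, -708), Add(Add(406, -481), 160))) = Mul(-9, Mul(-1011, Add(-75, 160))) = Mul(-9, Mul(-1011, 85)) = Mul(-9, -85935) = 773415)
Add(Mul(Add(1134, C), Pow(Add(Function('o')(s, 12), Pow(-6, 2)), -1)), Mul(-1, 3189)) = Add(Mul(Add(1134, 773415), Pow(Add(5, Pow(-6, 2)), -1)), Mul(-1, 3189)) = Add(Mul(774549, Pow(Add(5, 36), -1)), -3189) = Add(Mul(774549, Pow(41, -1)), -3189) = Add(Mul(774549, Rational(1, 41)), -3189) = Add(Rational(774549, 41), -3189) = Rational(643800, 41)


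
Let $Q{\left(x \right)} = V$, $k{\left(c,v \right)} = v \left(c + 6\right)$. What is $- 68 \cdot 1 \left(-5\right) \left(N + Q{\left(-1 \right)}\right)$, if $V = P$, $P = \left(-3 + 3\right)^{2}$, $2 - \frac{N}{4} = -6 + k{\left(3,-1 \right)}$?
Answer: $23120$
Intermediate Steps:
$k{\left(c,v \right)} = v \left(6 + c\right)$
$N = 68$ ($N = 8 - 4 \left(-6 - \left(6 + 3\right)\right) = 8 - 4 \left(-6 - 9\right) = 8 - -60 = 8 + 60 = 68$)
$P = 0$ ($P = 0^{2} = 0$)
$V = 0$
$Q{\left(x \right)} = 0$
$- 68 \cdot 1 \left(-5\right) \left(N + Q{\left(-1 \right)}\right) = - 68 \cdot 1 \left(-5\right) \left(68 + 0\right) = - 68 \left(\left(-5\right) 68\right) = \left(-68\right) \left(-340\right) = 23120$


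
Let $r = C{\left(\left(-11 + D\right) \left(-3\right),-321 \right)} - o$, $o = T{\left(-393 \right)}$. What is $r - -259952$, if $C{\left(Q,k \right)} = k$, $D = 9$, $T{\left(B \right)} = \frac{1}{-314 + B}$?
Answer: $\frac{183559118}{707} \approx 2.5963 \cdot 10^{5}$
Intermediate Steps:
$o = - \frac{1}{707}$ ($o = \frac{1}{-314 - 393} = \frac{1}{-707} = - \frac{1}{707} \approx -0.0014144$)
$r = - \frac{226946}{707}$ ($r = -321 - - \frac{1}{707} = -321 + \frac{1}{707} = - \frac{226946}{707} \approx -321.0$)
$r - -259952 = - \frac{226946}{707} - -259952 = - \frac{226946}{707} + 259952 = \frac{183559118}{707}$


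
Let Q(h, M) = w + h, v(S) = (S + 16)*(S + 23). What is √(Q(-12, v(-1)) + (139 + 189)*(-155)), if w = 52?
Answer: 20*I*√127 ≈ 225.39*I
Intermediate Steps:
v(S) = (16 + S)*(23 + S)
Q(h, M) = 52 + h
√(Q(-12, v(-1)) + (139 + 189)*(-155)) = √((52 - 12) + (139 + 189)*(-155)) = √(40 + 328*(-155)) = √(40 - 50840) = √(-50800) = 20*I*√127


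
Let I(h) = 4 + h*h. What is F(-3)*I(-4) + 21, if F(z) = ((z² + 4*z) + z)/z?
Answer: 61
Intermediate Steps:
I(h) = 4 + h²
F(z) = (z² + 5*z)/z
F(-3)*I(-4) + 21 = (5 - 3)*(4 + (-4)²) + 21 = 2*(4 + 16) + 21 = 2*20 + 21 = 40 + 21 = 61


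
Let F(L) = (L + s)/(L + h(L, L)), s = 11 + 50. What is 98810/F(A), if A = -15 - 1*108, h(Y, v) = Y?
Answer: 12153630/31 ≈ 3.9205e+5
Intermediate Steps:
s = 61
A = -123 (A = -15 - 108 = -123)
F(L) = (61 + L)/(2*L) (F(L) = (L + 61)/(L + L) = (61 + L)/((2*L)) = (61 + L)*(1/(2*L)) = (61 + L)/(2*L))
98810/F(A) = 98810/(((½)*(61 - 123)/(-123))) = 98810/(((½)*(-1/123)*(-62))) = 98810/(31/123) = 98810*(123/31) = 12153630/31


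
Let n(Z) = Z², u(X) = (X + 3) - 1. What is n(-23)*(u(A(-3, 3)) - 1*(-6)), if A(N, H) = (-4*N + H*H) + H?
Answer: 16928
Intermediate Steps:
A(N, H) = H + H² - 4*N (A(N, H) = (-4*N + H²) + H = (H² - 4*N) + H = H + H² - 4*N)
u(X) = 2 + X (u(X) = (3 + X) - 1 = 2 + X)
n(-23)*(u(A(-3, 3)) - 1*(-6)) = (-23)²*((2 + (3 + 3² - 4*(-3))) - 1*(-6)) = 529*((2 + (3 + 9 + 12)) + 6) = 529*((2 + 24) + 6) = 529*(26 + 6) = 529*32 = 16928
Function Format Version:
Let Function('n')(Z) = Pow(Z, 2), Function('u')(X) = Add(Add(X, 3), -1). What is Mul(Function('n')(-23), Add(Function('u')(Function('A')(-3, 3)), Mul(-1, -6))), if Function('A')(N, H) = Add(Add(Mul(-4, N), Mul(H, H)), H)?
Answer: 16928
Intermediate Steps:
Function('A')(N, H) = Add(H, Pow(H, 2), Mul(-4, N)) (Function('A')(N, H) = Add(Add(Mul(-4, N), Pow(H, 2)), H) = Add(Add(Pow(H, 2), Mul(-4, N)), H) = Add(H, Pow(H, 2), Mul(-4, N)))
Function('u')(X) = Add(2, X) (Function('u')(X) = Add(Add(3, X), -1) = Add(2, X))
Mul(Function('n')(-23), Add(Function('u')(Function('A')(-3, 3)), Mul(-1, -6))) = Mul(Pow(-23, 2), Add(Add(2, Add(3, Pow(3, 2), Mul(-4, -3))), Mul(-1, -6))) = Mul(529, Add(Add(2, Add(3, 9, 12)), 6)) = Mul(529, Add(Add(2, 24), 6)) = Mul(529, Add(26, 6)) = Mul(529, 32) = 16928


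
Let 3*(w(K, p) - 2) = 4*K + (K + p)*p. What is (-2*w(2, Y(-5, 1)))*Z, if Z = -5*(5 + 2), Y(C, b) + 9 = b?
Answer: 4340/3 ≈ 1446.7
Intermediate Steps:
Y(C, b) = -9 + b
w(K, p) = 2 + 4*K/3 + p*(K + p)/3 (w(K, p) = 2 + (4*K + (K + p)*p)/3 = 2 + (4*K + p*(K + p))/3 = 2 + (4*K/3 + p*(K + p)/3) = 2 + 4*K/3 + p*(K + p)/3)
Z = -35 (Z = -5*7 = -35)
(-2*w(2, Y(-5, 1)))*Z = -2*(2 + (-9 + 1)²/3 + (4/3)*2 + (⅓)*2*(-9 + 1))*(-35) = -2*(2 + (⅓)*(-8)² + 8/3 + (⅓)*2*(-8))*(-35) = -2*(2 + (⅓)*64 + 8/3 - 16/3)*(-35) = -2*(2 + 64/3 + 8/3 - 16/3)*(-35) = -2*62/3*(-35) = -124/3*(-35) = 4340/3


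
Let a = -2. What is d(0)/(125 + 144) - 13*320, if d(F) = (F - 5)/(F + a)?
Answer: -2238075/538 ≈ -4160.0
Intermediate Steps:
d(F) = (-5 + F)/(-2 + F) (d(F) = (F - 5)/(F - 2) = (-5 + F)/(-2 + F))
d(0)/(125 + 144) - 13*320 = ((-5 + 0)/(-2 + 0))/(125 + 144) - 13*320 = (-5/(-2))/269 - 4160 = (-1/2*(-5))/269 - 4160 = (1/269)*(5/2) - 4160 = 5/538 - 4160 = -2238075/538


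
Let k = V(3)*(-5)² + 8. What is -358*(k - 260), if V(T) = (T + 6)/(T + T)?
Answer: 76791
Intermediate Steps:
V(T) = (6 + T)/(2*T) (V(T) = (6 + T)/((2*T)) = (6 + T)*(1/(2*T)) = (6 + T)/(2*T))
k = 91/2 (k = ((½)*(6 + 3)/3)*(-5)² + 8 = ((½)*(⅓)*9)*25 + 8 = (3/2)*25 + 8 = 75/2 + 8 = 91/2 ≈ 45.500)
-358*(k - 260) = -358*(91/2 - 260) = -358*(-429/2) = 76791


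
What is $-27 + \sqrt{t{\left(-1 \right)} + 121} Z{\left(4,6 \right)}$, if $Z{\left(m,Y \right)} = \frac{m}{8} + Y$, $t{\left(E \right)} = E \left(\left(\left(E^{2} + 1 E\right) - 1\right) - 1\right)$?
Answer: $-27 + \frac{13 \sqrt{123}}{2} \approx 45.089$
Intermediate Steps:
$t{\left(E \right)} = E \left(-2 + E + E^{2}\right)$ ($t{\left(E \right)} = E \left(\left(\left(E^{2} + E\right) - 1\right) - 1\right) = E \left(\left(\left(E + E^{2}\right) - 1\right) - 1\right) = E \left(\left(-1 + E + E^{2}\right) - 1\right) = E \left(-2 + E + E^{2}\right)$)
$Z{\left(m,Y \right)} = Y + \frac{m}{8}$ ($Z{\left(m,Y \right)} = \frac{m}{8} + Y = Y + \frac{m}{8}$)
$-27 + \sqrt{t{\left(-1 \right)} + 121} Z{\left(4,6 \right)} = -27 + \sqrt{- (-2 - 1 + \left(-1\right)^{2}) + 121} \left(6 + \frac{1}{8} \cdot 4\right) = -27 + \sqrt{- (-2 - 1 + 1) + 121} \left(6 + \frac{1}{2}\right) = -27 + \sqrt{\left(-1\right) \left(-2\right) + 121} \cdot \frac{13}{2} = -27 + \sqrt{2 + 121} \cdot \frac{13}{2} = -27 + \sqrt{123} \cdot \frac{13}{2} = -27 + \frac{13 \sqrt{123}}{2}$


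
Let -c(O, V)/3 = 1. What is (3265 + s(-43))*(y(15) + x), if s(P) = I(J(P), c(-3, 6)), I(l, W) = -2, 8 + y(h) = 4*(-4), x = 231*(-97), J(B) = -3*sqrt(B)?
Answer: -73192353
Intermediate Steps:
c(O, V) = -3 (c(O, V) = -3*1 = -3)
x = -22407
y(h) = -24 (y(h) = -8 + 4*(-4) = -8 - 16 = -24)
s(P) = -2
(3265 + s(-43))*(y(15) + x) = (3265 - 2)*(-24 - 22407) = 3263*(-22431) = -73192353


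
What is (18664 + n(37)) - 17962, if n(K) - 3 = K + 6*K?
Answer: 964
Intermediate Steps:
n(K) = 3 + 7*K (n(K) = 3 + (K + 6*K) = 3 + 7*K)
(18664 + n(37)) - 17962 = (18664 + (3 + 7*37)) - 17962 = (18664 + (3 + 259)) - 17962 = (18664 + 262) - 17962 = 18926 - 17962 = 964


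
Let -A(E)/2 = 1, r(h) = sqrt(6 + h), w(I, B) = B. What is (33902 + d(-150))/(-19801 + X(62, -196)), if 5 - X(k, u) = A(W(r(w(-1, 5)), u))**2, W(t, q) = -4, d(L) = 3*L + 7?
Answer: -11153/6600 ≈ -1.6898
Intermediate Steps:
d(L) = 7 + 3*L
A(E) = -2 (A(E) = -2*1 = -2)
X(k, u) = 1 (X(k, u) = 5 - 1*(-2)**2 = 5 - 1*4 = 5 - 4 = 1)
(33902 + d(-150))/(-19801 + X(62, -196)) = (33902 + (7 + 3*(-150)))/(-19801 + 1) = (33902 + (7 - 450))/(-19800) = (33902 - 443)*(-1/19800) = 33459*(-1/19800) = -11153/6600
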